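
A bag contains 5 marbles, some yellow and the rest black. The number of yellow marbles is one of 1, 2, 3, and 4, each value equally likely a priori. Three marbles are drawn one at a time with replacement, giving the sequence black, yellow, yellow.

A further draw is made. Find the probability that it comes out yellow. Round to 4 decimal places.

0.5840

The likelihood of the observed sequence under each hypothesis: P(data | r = 1) = (4/5)(1/5)(1/5) = 4/125; P(data | r = 2) = (3/5)(2/5)(2/5) = 12/125; P(data | r = 3) = (2/5)(3/5)(3/5) = 18/125; P(data | r = 4) = (1/5)(4/5)(4/5) = 16/125.
Multiplying each by its prior: 1/4 · 4/125 = 1/125, 1/4 · 12/125 = 3/125, 1/4 · 18/125 = 9/250, 1/4 · 16/125 = 4/125; summing to 1/10.
Normalising, the posterior is P(r = 1 | data) = 2/25, P(r = 2 | data) = 6/25, P(r = 3 | data) = 9/25, P(r = 4 | data) = 8/25.
Averaging over the posterior, P(yellow next | data) = (1/5)(2/25) + (2/5)(6/25) + (3/5)(9/25) + (4/5)(8/25) = 73/125.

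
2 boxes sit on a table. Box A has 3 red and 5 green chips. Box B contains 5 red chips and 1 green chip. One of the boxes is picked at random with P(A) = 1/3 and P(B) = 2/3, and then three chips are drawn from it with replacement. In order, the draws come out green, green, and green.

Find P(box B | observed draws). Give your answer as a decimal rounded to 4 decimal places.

0.0365

Compute the likelihood of the observed sequence for each case: P(data | box A) = (5/8)(5/8)(5/8) = 0.24414; P(data | box B) = (1/6)(1/6)(1/6) = 0.0046296.
Weighting by the prior gives 1/3 · 0.24414 = 0.08138, 2/3 · 0.0046296 = 0.0030864; with total 0.084467.
So P(box B | data) = (0.0030864) / (0.084467) = 0.03654.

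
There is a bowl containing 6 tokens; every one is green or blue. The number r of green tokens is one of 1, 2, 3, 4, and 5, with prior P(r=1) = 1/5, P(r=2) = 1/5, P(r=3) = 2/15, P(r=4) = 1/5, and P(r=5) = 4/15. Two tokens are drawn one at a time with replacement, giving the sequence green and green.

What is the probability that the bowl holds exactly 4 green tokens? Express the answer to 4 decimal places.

Under each hypothesis, the probability of the observed sequence is: P(data | r = 1) = (1/6)(1/6) = 1/36; P(data | r = 2) = (2/6)(2/6) = 1/9; P(data | r = 3) = (3/6)(3/6) = 1/4; P(data | r = 4) = (4/6)(4/6) = 4/9; P(data | r = 5) = (5/6)(5/6) = 25/36.
Weighting by the prior gives 1/5 · 1/36 = 1/180, 1/5 · 1/9 = 1/45, 2/15 · 1/4 = 1/30, 1/5 · 4/9 = 4/45, 4/15 · 25/36 = 5/27; summing to 181/540.
Therefore the posterior P(r = 4 | data) = (4/45) / (181/540) = 48/181.

0.2652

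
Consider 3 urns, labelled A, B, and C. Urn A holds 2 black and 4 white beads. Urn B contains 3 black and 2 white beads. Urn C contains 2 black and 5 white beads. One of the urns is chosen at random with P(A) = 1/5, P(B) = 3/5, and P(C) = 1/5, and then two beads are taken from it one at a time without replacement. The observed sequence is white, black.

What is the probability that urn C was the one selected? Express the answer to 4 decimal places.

Under each hypothesis, the probability of the observed sequence is: P(data | urn A) = (4/6)(2/5) = 4/15; P(data | urn B) = (2/5)(3/4) = 3/10; P(data | urn C) = (5/7)(2/6) = 5/21.
The prior-weighted likelihoods are 1/5 · 4/15 = 4/75, 3/5 · 3/10 = 9/50, 1/5 · 5/21 = 1/21; with total 59/210.
Hence P(urn C | data) = (1/21) / (59/210) = 10/59.

0.1695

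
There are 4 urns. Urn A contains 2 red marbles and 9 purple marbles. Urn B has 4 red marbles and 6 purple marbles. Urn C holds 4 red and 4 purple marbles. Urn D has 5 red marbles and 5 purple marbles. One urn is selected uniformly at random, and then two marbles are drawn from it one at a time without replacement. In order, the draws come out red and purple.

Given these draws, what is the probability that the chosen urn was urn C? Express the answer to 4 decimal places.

Under each hypothesis, the probability of the observed sequence is: P(data | urn A) = (2/11)(9/10) = 0.16364; P(data | urn B) = (4/10)(6/9) = 0.26667; P(data | urn C) = (4/8)(4/7) = 0.28571; P(data | urn D) = (5/10)(5/9) = 0.27778.
Multiplying each by its prior: 1/4 · 0.16364 = 0.040909, 1/4 · 0.26667 = 0.066667, 1/4 · 0.28571 = 0.071429, 1/4 · 0.27778 = 0.069444; summing to 0.24845.
Therefore the posterior P(urn C | data) = (0.071429) / (0.24845) = 0.2875.

0.2875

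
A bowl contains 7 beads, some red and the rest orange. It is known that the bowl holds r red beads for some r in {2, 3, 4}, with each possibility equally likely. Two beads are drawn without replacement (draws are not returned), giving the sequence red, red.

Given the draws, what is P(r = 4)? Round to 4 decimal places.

The likelihood of the observed sequence under each hypothesis: P(data | r = 2) = (2/7)(1/6) = 1/21; P(data | r = 3) = (3/7)(2/6) = 1/7; P(data | r = 4) = (4/7)(3/6) = 2/7.
Multiplying each by its prior: 1/3 · 1/21 = 1/63, 1/3 · 1/7 = 1/21, 1/3 · 2/7 = 2/21; with total 10/63.
By Bayes' rule, P(r = 4 | data) = (2/21) / (10/63) = 3/5.

0.6000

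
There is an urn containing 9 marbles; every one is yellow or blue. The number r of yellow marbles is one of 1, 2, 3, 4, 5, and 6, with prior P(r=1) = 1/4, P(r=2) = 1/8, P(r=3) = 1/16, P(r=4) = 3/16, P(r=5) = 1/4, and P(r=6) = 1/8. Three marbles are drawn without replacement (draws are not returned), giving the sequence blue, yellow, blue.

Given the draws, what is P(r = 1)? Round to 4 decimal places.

Compute the likelihood of the observed sequence for each case: P(data | r = 1) = (8/9)(1/8)(7/7) = 0.11111; P(data | r = 2) = (7/9)(2/8)(6/7) = 0.16667; P(data | r = 3) = (6/9)(3/8)(5/7) = 0.17857; P(data | r = 4) = (5/9)(4/8)(4/7) = 0.15873; P(data | r = 5) = (4/9)(5/8)(3/7) = 0.11905; P(data | r = 6) = (3/9)(6/8)(2/7) = 0.071429.
The prior-weighted likelihoods are 1/4 · 0.11111 = 0.027778, 1/8 · 0.16667 = 0.020833, 1/16 · 0.17857 = 0.011161, 3/16 · 0.15873 = 0.029762, 1/4 · 0.11905 = 0.029762, 1/8 · 0.071429 = 0.0089286; these sum to 0.12822.
Hence P(r = 1 | data) = (0.027778) / (0.12822) = 0.21663.

0.2166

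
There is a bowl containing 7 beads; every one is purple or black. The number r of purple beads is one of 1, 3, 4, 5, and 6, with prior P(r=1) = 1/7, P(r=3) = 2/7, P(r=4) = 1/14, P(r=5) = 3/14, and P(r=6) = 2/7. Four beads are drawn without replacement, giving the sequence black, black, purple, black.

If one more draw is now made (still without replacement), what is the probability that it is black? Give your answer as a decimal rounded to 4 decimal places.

Compute the likelihood of the observed sequence for each case: P(data | r = 1) = (6/7)(5/6)(1/5)(4/4) = 1/7; P(data | r = 3) = (4/7)(3/6)(3/5)(2/4) = 3/35; P(data | r = 4) = (3/7)(2/6)(4/5)(1/4) = 1/35; P(data | r = 5) = (2/7)(1/6)(5/5)(0/4) = 0; P(data | r = 6) = (1/7)(0/6) = 0.
Weighting by the prior gives 1/7 · 1/7 = 1/49, 2/7 · 3/35 = 6/245, 1/14 · 1/35 = 1/490, 3/14 · 0 = 0, 2/7 · 0 = 0; summing to 23/490.
Dividing through by the total gives posterior P(r = 1 | data) = 10/23, P(r = 3 | data) = 12/23, P(r = 4 | data) = 1/23, P(r = 5 | data) = 0, P(r = 6 | data) = 0.
The predictive probability is P(black next | data) = (1)(10/23) + (1/3)(12/23) + (0)(1/23) = 14/23.

0.6087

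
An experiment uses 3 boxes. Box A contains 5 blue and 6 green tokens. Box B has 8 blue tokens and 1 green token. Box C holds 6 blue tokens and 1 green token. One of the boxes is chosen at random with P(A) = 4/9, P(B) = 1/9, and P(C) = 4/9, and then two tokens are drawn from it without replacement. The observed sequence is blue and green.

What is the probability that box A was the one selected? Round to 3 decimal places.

0.615

Compute the likelihood of the observed sequence for each case: P(data | box A) = (5/11)(6/10) = 0.27273; P(data | box B) = (8/9)(1/8) = 0.11111; P(data | box C) = (6/7)(1/6) = 0.14286.
The prior-weighted likelihoods are 4/9 · 0.27273 = 0.12121, 1/9 · 0.11111 = 0.012346, 4/9 · 0.14286 = 0.063492; with total 0.19705.
By Bayes' rule, P(box A | data) = (0.12121) / (0.19705) = 0.61513.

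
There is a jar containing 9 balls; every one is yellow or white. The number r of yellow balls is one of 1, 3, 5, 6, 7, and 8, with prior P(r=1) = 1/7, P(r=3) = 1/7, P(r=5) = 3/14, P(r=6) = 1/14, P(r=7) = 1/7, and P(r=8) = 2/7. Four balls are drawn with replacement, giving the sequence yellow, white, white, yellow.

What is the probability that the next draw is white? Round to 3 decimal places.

For each hypothesis, P(data | H) works out to: P(data | r = 1) = (1/9)(8/9)(8/9)(1/9) = 0.0097546; P(data | r = 3) = (3/9)(6/9)(6/9)(3/9) = 0.049383; P(data | r = 5) = (5/9)(4/9)(4/9)(5/9) = 0.060966; P(data | r = 6) = (6/9)(3/9)(3/9)(6/9) = 0.049383; P(data | r = 7) = (7/9)(2/9)(2/9)(7/9) = 0.029873; P(data | r = 8) = (8/9)(1/9)(1/9)(8/9) = 0.0097546.
Multiplying each by its prior: 1/7 · 0.0097546 = 0.0013935, 1/7 · 0.049383 = 0.0070547, 3/14 · 0.060966 = 0.013064, 1/14 · 0.049383 = 0.0035273, 1/7 · 0.029873 = 0.0042676, 2/7 · 0.0097546 = 0.002787; these sum to 0.032094.
Dividing through by the total gives posterior P(r = 1 | data) = 0.043419, P(r = 3 | data) = 0.21981, P(r = 5 | data) = 0.40706, P(r = 6 | data) = 0.10991, P(r = 7 | data) = 0.13297, P(r = 8 | data) = 0.086839.
Averaging over the posterior, P(white next | data) = (8/9)(0.043419) + (2/3)(0.21981) + (4/9)(0.40706) + (1/3)(0.10991) + (2/9)(0.13297) + (1/9)(0.086839) = 0.44188.

0.442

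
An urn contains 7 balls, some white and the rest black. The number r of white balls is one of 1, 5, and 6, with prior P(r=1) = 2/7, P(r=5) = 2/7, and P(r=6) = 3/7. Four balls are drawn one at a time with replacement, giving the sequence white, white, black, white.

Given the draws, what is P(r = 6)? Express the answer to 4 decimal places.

0.5586

For each hypothesis, P(data | H) works out to: P(data | r = 1) = (1/7)(1/7)(6/7)(1/7) = 0.002499; P(data | r = 5) = (5/7)(5/7)(2/7)(5/7) = 0.10412; P(data | r = 6) = (6/7)(6/7)(1/7)(6/7) = 0.089963.
Multiplying each by its prior: 2/7 · 0.002499 = 0.00071399, 2/7 · 0.10412 = 0.02975, 3/7 · 0.089963 = 0.038555; these sum to 0.069019.
Hence P(r = 6 | data) = (0.038555) / (0.069019) = 0.55862.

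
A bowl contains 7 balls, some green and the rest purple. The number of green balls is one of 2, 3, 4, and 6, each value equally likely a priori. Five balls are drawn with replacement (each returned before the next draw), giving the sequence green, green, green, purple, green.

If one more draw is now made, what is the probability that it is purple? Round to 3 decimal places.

Compute the likelihood of the observed sequence for each case: P(data | r = 2) = (2/7)(2/7)(2/7)(5/7)(2/7) = 0.0047599; P(data | r = 3) = (3/7)(3/7)(3/7)(4/7)(3/7) = 0.019278; P(data | r = 4) = (4/7)(4/7)(4/7)(3/7)(4/7) = 0.045695; P(data | r = 6) = (6/7)(6/7)(6/7)(1/7)(6/7) = 0.077111.
The prior-weighted likelihoods are 1/4 · 0.0047599 = 0.00119, 1/4 · 0.019278 = 0.0048194, 1/4 · 0.045695 = 0.011424, 1/4 · 0.077111 = 0.019278; these sum to 0.036711.
Dividing through by the total gives posterior P(r = 2 | data) = 0.032415, P(r = 3 | data) = 0.13128, P(r = 4 | data) = 0.31118, P(r = 6 | data) = 0.52512.
Averaging over the posterior, P(purple next | data) = (5/7)(0.032415) + (4/7)(0.13128) + (3/7)(0.31118) + (1/7)(0.52512) = 0.30655.

0.307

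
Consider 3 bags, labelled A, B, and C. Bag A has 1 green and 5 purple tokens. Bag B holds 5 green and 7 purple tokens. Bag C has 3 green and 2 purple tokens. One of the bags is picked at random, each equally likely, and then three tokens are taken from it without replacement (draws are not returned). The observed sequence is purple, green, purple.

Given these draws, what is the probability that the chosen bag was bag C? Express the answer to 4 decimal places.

The likelihood of the observed sequence under each hypothesis: P(data | bag A) = (5/6)(1/5)(4/4) = 0.16667; P(data | bag B) = (7/12)(5/11)(6/10) = 0.15909; P(data | bag C) = (2/5)(3/4)(1/3) = 0.1.
Multiplying each by its prior: 1/3 · 0.16667 = 0.055556, 1/3 · 0.15909 = 0.05303, 1/3 · 0.1 = 0.033333; with total 0.14192.
Hence P(bag C | data) = (0.033333) / (0.14192) = 0.23488.

0.2349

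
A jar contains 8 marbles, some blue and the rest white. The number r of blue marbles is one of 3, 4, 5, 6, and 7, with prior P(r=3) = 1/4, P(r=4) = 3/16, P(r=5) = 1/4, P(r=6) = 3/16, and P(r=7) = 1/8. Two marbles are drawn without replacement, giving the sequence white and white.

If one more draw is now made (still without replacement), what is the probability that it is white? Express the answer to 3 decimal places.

For each hypothesis, P(data | H) works out to: P(data | r = 3) = (5/8)(4/7) = 5/14; P(data | r = 4) = (4/8)(3/7) = 3/14; P(data | r = 5) = (3/8)(2/7) = 3/28; P(data | r = 6) = (2/8)(1/7) = 1/28; P(data | r = 7) = (1/8)(0/7) = 0.
Weighting by the prior gives 1/4 · 5/14 = 5/56, 3/16 · 3/14 = 9/224, 1/4 · 3/28 = 3/112, 3/16 · 1/28 = 3/448, 1/8 · 0 = 0; summing to 73/448.
Normalising, the posterior is P(r = 3 | data) = 40/73, P(r = 4 | data) = 18/73, P(r = 5 | data) = 12/73, P(r = 6 | data) = 3/73, P(r = 7 | data) = 0.
Averaging over the posterior, P(white next | data) = (1/2)(40/73) + (1/3)(18/73) + (1/6)(12/73) + (0)(3/73) = 28/73.

0.384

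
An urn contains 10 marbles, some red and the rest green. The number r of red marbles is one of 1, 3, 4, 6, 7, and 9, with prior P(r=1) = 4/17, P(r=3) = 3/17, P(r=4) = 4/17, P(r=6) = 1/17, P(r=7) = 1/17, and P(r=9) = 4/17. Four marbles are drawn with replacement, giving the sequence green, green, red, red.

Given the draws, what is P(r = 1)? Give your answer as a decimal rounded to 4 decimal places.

For each hypothesis, P(data | H) works out to: P(data | r = 1) = (9/10)(9/10)(1/10)(1/10) = 0.0081; P(data | r = 3) = (7/10)(7/10)(3/10)(3/10) = 0.0441; P(data | r = 4) = (6/10)(6/10)(4/10)(4/10) = 0.0576; P(data | r = 6) = (4/10)(4/10)(6/10)(6/10) = 0.0576; P(data | r = 7) = (3/10)(3/10)(7/10)(7/10) = 0.0441; P(data | r = 9) = (1/10)(1/10)(9/10)(9/10) = 0.0081.
The prior-weighted likelihoods are 4/17 · 0.0081 = 0.0019059, 3/17 · 0.0441 = 0.0077824, 4/17 · 0.0576 = 0.013553, 1/17 · 0.0576 = 0.0033882, 1/17 · 0.0441 = 0.0025941, 4/17 · 0.0081 = 0.0019059; these sum to 0.031129.
By Bayes' rule, P(r = 1 | data) = (0.0019059) / (0.031129) = 0.061224.

0.0612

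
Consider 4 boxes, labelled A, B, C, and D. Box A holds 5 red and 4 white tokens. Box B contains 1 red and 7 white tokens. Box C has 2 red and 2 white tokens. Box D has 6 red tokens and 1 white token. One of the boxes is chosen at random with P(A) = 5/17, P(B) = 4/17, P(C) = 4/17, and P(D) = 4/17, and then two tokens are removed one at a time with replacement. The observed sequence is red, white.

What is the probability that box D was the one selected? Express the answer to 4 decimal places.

The likelihood of the observed sequence under each hypothesis: P(data | box A) = (5/9)(4/9) = 0.24691; P(data | box B) = (1/8)(7/8) = 0.10938; P(data | box C) = (2/4)(2/4) = 0.25; P(data | box D) = (6/7)(1/7) = 0.12245.
The prior-weighted likelihoods are 5/17 · 0.24691 = 0.072622, 4/17 · 0.10938 = 0.025735, 4/17 · 0.25 = 0.058824, 4/17 · 0.12245 = 0.028812; these sum to 0.18599.
By Bayes' rule, P(box D | data) = (0.028812) / (0.18599) = 0.15491.

0.1549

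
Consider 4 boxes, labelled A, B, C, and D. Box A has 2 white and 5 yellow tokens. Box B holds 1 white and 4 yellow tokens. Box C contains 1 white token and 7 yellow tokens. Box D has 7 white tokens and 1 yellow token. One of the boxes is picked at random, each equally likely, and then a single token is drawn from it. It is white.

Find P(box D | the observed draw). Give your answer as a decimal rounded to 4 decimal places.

0.5889

Under each hypothesis, the probability of this draw is: P(data | box A) = (2/7) = 2/7; P(data | box B) = (1/5) = 1/5; P(data | box C) = (1/8) = 1/8; P(data | box D) = (7/8) = 7/8.
The prior-weighted likelihoods are 1/4 · 2/7 = 1/14, 1/4 · 1/5 = 1/20, 1/4 · 1/8 = 1/32, 1/4 · 7/8 = 7/32; with total 13/35.
Hence P(box D | data) = (7/32) / (13/35) = 245/416.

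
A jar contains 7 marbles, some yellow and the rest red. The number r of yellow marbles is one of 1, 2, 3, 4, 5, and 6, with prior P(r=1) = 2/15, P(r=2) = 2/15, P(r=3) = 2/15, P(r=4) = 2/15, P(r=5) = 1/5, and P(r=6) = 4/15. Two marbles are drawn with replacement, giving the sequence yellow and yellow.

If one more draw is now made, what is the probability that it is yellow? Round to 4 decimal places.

For each hypothesis, P(data | H) works out to: P(data | r = 1) = (1/7)(1/7) = 1/49; P(data | r = 2) = (2/7)(2/7) = 4/49; P(data | r = 3) = (3/7)(3/7) = 9/49; P(data | r = 4) = (4/7)(4/7) = 16/49; P(data | r = 5) = (5/7)(5/7) = 25/49; P(data | r = 6) = (6/7)(6/7) = 36/49.
Multiplying each by its prior: 2/15 · 1/49 = 2/735, 2/15 · 4/49 = 8/735, 2/15 · 9/49 = 6/245, 2/15 · 16/49 = 32/735, 1/5 · 25/49 = 5/49, 4/15 · 36/49 = 48/245; with total 93/245.
The posterior is then P(r = 1 | data) = 0.0071685, P(r = 2 | data) = 0.028674, P(r = 3 | data) = 0.064516, P(r = 4 | data) = 0.1147, P(r = 5 | data) = 0.26882, P(r = 6 | data) = 0.51613.
Averaging over the posterior, P(yellow next | data) = (1/7)(0.0071685) + (2/7)(0.028674) + (3/7)(0.064516) + (4/7)(0.1147) + (5/7)(0.26882) + (6/7)(0.51613) = 0.73682.

0.7368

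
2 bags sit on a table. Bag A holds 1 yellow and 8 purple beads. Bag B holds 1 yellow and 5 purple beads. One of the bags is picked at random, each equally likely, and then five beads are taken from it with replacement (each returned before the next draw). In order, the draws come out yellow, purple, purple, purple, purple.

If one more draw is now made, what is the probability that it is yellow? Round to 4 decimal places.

0.1409

For each hypothesis, P(data | H) works out to: P(data | bag A) = (1/9)(8/9)(8/9)(8/9)(8/9) = 0.069366; P(data | bag B) = (1/6)(5/6)(5/6)(5/6)(5/6) = 0.080376.
The prior-weighted likelihoods are 1/2 · 0.069366 = 0.034683, 1/2 · 0.080376 = 0.040188; summing to 0.074871.
Normalising, the posterior is P(bag A | data) = 0.46324, P(bag B | data) = 0.53676.
The predictive probability is P(yellow next | data) = (1/9)(0.46324) + (1/6)(0.53676) = 0.14093.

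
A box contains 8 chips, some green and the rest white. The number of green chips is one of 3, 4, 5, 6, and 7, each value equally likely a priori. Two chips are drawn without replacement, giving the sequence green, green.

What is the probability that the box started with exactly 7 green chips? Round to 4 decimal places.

Compute the likelihood of the observed sequence for each case: P(data | r = 3) = (3/8)(2/7) = 3/28; P(data | r = 4) = (4/8)(3/7) = 3/14; P(data | r = 5) = (5/8)(4/7) = 5/14; P(data | r = 6) = (6/8)(5/7) = 15/28; P(data | r = 7) = (7/8)(6/7) = 3/4.
Multiplying each by its prior: 1/5 · 3/28 = 3/140, 1/5 · 3/14 = 3/70, 1/5 · 5/14 = 1/14, 1/5 · 15/28 = 3/28, 1/5 · 3/4 = 3/20; these sum to 11/28.
By Bayes' rule, P(r = 7 | data) = (3/20) / (11/28) = 21/55.

0.3818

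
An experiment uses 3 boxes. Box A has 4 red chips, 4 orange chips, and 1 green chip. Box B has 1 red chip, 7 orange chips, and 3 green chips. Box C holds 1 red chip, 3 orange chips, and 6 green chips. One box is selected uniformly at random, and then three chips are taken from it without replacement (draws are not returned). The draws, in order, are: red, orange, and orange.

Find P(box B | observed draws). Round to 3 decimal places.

Under each hypothesis, the probability of the observed sequence is: P(data | box A) = (4/9)(4/8)(3/7) = 0.095238; P(data | box B) = (1/11)(7/10)(6/9) = 0.042424; P(data | box C) = (1/10)(3/9)(2/8) = 0.0083333.
Weighting by the prior gives 1/3 · 0.095238 = 0.031746, 1/3 · 0.042424 = 0.014141, 1/3 · 0.0083333 = 0.0027778; these sum to 0.048665.
So P(box B | data) = (0.014141) / (0.048665) = 0.29059.

0.291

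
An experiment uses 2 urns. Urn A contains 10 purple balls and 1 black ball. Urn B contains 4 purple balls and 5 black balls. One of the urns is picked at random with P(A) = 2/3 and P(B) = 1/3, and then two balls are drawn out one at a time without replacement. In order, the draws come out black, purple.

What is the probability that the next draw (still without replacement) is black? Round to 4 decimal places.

Compute the likelihood of the observed sequence for each case: P(data | urn A) = (1/11)(10/10) = 1/11; P(data | urn B) = (5/9)(4/8) = 5/18.
Weighting by the prior gives 2/3 · 1/11 = 2/33, 1/3 · 5/18 = 5/54; summing to 91/594.
Normalising, the posterior is P(urn A | data) = 36/91, P(urn B | data) = 55/91.
The predictive probability is P(black next | data) = (0)(36/91) + (4/7)(55/91) = 220/637.

0.3454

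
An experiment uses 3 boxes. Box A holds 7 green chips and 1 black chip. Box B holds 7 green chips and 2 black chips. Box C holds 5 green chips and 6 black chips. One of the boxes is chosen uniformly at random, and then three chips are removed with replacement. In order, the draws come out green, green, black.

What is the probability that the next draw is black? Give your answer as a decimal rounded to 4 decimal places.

Compute the likelihood of the observed sequence for each case: P(data | box A) = (7/8)(7/8)(1/8) = 0.095703; P(data | box B) = (7/9)(7/9)(2/9) = 0.13443; P(data | box C) = (5/11)(5/11)(6/11) = 0.1127.
The prior-weighted likelihoods are 1/3 · 0.095703 = 0.031901, 1/3 · 0.13443 = 0.04481, 1/3 · 0.1127 = 0.037566; these sum to 0.11428.
Normalising, the posterior is P(box A | data) = 0.27916, P(box B | data) = 0.39212, P(box C | data) = 0.32873.
The predictive probability is P(black next | data) = (1/8)(0.27916) + (2/9)(0.39212) + (6/11)(0.32873) = 0.30134.

0.3013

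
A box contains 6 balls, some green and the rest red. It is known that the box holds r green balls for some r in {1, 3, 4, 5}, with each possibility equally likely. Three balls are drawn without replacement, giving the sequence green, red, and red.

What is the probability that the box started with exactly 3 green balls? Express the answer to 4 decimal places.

Under each hypothesis, the probability of the observed sequence is: P(data | r = 1) = (1/6)(5/5)(4/4) = 1/6; P(data | r = 3) = (3/6)(3/5)(2/4) = 3/20; P(data | r = 4) = (4/6)(2/5)(1/4) = 1/15; P(data | r = 5) = (5/6)(1/5)(0/4) = 0.
Weighting by the prior gives 1/4 · 1/6 = 1/24, 1/4 · 3/20 = 3/80, 1/4 · 1/15 = 1/60, 1/4 · 0 = 0; these sum to 23/240.
Therefore the posterior P(r = 3 | data) = (3/80) / (23/240) = 9/23.

0.3913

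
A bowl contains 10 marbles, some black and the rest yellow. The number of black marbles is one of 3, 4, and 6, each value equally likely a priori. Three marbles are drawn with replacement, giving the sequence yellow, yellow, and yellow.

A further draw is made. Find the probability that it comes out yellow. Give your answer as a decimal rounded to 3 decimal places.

Under each hypothesis, the probability of the observed sequence is: P(data | r = 3) = (7/10)(7/10)(7/10) = 0.343; P(data | r = 4) = (6/10)(6/10)(6/10) = 0.216; P(data | r = 6) = (4/10)(4/10)(4/10) = 0.064.
The prior-weighted likelihoods are 1/3 · 0.343 = 0.11433, 1/3 · 0.216 = 0.072, 1/3 · 0.064 = 0.021333; with total 0.20767.
Normalising, the posterior is P(r = 3 | data) = 0.55056, P(r = 4 | data) = 0.34671, P(r = 6 | data) = 0.10273.
The predictive probability is P(yellow next | data) = (7/10)(0.55056) + (3/5)(0.34671) + (2/5)(0.10273) = 0.63451.

0.635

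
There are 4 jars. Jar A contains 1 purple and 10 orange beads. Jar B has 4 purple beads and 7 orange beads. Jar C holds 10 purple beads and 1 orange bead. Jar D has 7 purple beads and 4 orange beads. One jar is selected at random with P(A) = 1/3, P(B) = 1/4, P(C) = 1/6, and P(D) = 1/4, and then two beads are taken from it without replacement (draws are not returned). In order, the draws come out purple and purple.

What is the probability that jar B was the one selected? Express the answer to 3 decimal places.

0.105

Under each hypothesis, the probability of the observed sequence is: P(data | jar A) = (1/11)(0/10) = 0; P(data | jar B) = (4/11)(3/10) = 6/55; P(data | jar C) = (10/11)(9/10) = 9/11; P(data | jar D) = (7/11)(6/10) = 21/55.
Multiplying each by its prior: 1/3 · 0 = 0, 1/4 · 6/55 = 3/110, 1/6 · 9/11 = 3/22, 1/4 · 21/55 = 21/220; these sum to 57/220.
By Bayes' rule, P(jar B | data) = (3/110) / (57/220) = 2/19.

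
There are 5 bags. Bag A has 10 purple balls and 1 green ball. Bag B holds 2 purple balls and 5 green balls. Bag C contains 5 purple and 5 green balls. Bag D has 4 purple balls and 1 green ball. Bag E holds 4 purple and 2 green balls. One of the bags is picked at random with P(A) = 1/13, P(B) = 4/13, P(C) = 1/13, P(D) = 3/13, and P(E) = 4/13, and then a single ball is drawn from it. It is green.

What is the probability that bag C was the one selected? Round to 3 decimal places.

Compute the likelihood of this draw for each case: P(data | bag A) = (1/11) = 0.090909; P(data | bag B) = (5/7) = 0.71429; P(data | bag C) = (5/10) = 0.5; P(data | bag D) = (1/5) = 0.2; P(data | bag E) = (2/6) = 0.33333.
Weighting by the prior gives 1/13 · 0.090909 = 0.006993, 4/13 · 0.71429 = 0.21978, 1/13 · 0.5 = 0.038462, 3/13 · 0.2 = 0.046154, 4/13 · 0.33333 = 0.10256; these sum to 0.41395.
By Bayes' rule, P(bag C | data) = (0.038462) / (0.41395) = 0.092913.

0.093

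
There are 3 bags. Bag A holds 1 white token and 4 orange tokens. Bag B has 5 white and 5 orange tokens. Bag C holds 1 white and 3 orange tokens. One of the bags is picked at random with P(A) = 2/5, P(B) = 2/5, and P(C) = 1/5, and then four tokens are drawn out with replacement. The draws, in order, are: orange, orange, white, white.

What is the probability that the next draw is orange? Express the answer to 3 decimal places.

Under each hypothesis, the probability of the observed sequence is: P(data | bag A) = (4/5)(4/5)(1/5)(1/5) = 0.0256; P(data | bag B) = (5/10)(5/10)(5/10)(5/10) = 0.0625; P(data | bag C) = (3/4)(3/4)(1/4)(1/4) = 0.035156.
Multiplying each by its prior: 2/5 · 0.0256 = 0.01024, 2/5 · 0.0625 = 0.025, 1/5 · 0.035156 = 0.0070313; summing to 0.042271.
Dividing through by the total gives posterior P(bag A | data) = 0.24225, P(bag B | data) = 0.59142, P(bag C | data) = 0.16634.
So P(orange next | data) = Σ P(orange next | H) P(H | data) = (4/5)(0.24225) + (1/2)(0.59142) + (3/4)(0.16634) = 0.61426.

0.614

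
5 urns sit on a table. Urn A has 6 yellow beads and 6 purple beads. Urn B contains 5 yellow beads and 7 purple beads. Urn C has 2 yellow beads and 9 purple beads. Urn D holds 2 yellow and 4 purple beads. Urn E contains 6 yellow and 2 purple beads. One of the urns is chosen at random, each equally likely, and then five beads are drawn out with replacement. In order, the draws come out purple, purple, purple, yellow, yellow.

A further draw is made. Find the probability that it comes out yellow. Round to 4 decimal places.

Compute the likelihood of the observed sequence for each case: P(data | urn A) = (6/12)(6/12)(6/12)(6/12)(6/12) = 0.03125; P(data | urn B) = (7/12)(7/12)(7/12)(5/12)(5/12) = 0.034461; P(data | urn C) = (9/11)(9/11)(9/11)(2/11)(2/11) = 0.018106; P(data | urn D) = (4/6)(4/6)(4/6)(2/6)(2/6) = 0.032922; P(data | urn E) = (2/8)(2/8)(2/8)(6/8)(6/8) = 0.0087891.
The prior-weighted likelihoods are 1/5 · 0.03125 = 0.00625, 1/5 · 0.034461 = 0.0068922, 1/5 · 0.018106 = 0.0036212, 1/5 · 0.032922 = 0.0065844, 1/5 · 0.0087891 = 0.0017578; summing to 0.025106.
Dividing through by the total gives posterior P(urn A | data) = 0.24895, P(urn B | data) = 0.27453, P(urn C | data) = 0.14424, P(urn D | data) = 0.26227, P(urn E | data) = 0.070017.
The predictive probability is P(yellow next | data) = (1/2)(0.24895) + (5/12)(0.27453) + (2/11)(0.14424) + (1/3)(0.26227) + (3/4)(0.070017) = 0.40502.

0.4050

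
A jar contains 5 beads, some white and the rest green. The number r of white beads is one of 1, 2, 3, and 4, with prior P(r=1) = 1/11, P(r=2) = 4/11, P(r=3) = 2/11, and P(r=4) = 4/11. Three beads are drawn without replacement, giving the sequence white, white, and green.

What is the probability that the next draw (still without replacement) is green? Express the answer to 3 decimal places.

Under each hypothesis, the probability of the observed sequence is: P(data | r = 1) = (1/5)(0/4) = 0; P(data | r = 2) = (2/5)(1/4)(3/3) = 1/10; P(data | r = 3) = (3/5)(2/4)(2/3) = 1/5; P(data | r = 4) = (4/5)(3/4)(1/3) = 1/5.
The prior-weighted likelihoods are 1/11 · 0 = 0, 4/11 · 1/10 = 2/55, 2/11 · 1/5 = 2/55, 4/11 · 1/5 = 4/55; with total 8/55.
Dividing through by the total gives posterior P(r = 1 | data) = 0, P(r = 2 | data) = 1/4, P(r = 3 | data) = 1/4, P(r = 4 | data) = 1/2.
So P(green next | data) = Σ P(green next | H) P(H | data) = (1)(1/4) + (1/2)(1/4) + (0)(1/2) = 3/8.

0.375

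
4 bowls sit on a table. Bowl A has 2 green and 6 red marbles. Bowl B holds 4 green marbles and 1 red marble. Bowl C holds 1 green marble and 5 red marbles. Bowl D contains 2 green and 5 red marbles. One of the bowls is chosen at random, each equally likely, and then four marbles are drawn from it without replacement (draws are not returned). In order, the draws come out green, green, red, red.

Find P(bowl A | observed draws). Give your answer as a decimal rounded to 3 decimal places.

Under each hypothesis, the probability of the observed sequence is: P(data | bowl A) = (2/8)(1/7)(6/6)(5/5) = 1/28; P(data | bowl B) = (4/5)(3/4)(1/3)(0/2) = 0; P(data | bowl C) = (1/6)(0/5) = 0; P(data | bowl D) = (2/7)(1/6)(5/5)(4/4) = 1/21.
Weighting by the prior gives 1/4 · 1/28 = 1/112, 1/4 · 0 = 0, 1/4 · 0 = 0, 1/4 · 1/21 = 1/84; summing to 1/48.
By Bayes' rule, P(bowl A | data) = (1/112) / (1/48) = 3/7.

0.429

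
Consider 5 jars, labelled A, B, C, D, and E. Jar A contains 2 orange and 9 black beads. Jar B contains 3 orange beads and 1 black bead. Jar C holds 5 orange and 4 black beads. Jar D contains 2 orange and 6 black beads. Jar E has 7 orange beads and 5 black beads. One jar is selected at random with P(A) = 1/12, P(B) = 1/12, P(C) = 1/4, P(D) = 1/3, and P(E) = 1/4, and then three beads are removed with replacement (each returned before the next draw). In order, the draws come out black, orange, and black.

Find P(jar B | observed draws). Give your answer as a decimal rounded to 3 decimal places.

For each hypothesis, P(data | H) works out to: P(data | jar A) = (9/11)(2/11)(9/11) = 0.12171; P(data | jar B) = (1/4)(3/4)(1/4) = 0.046875; P(data | jar C) = (4/9)(5/9)(4/9) = 0.10974; P(data | jar D) = (6/8)(2/8)(6/8) = 0.14062; P(data | jar E) = (5/12)(7/12)(5/12) = 0.10127.
The prior-weighted likelihoods are 1/12 · 0.12171 = 0.010143, 1/12 · 0.046875 = 0.0039062, 1/4 · 0.10974 = 0.027435, 1/3 · 0.14062 = 0.046875, 1/4 · 0.10127 = 0.025318; these sum to 0.11368.
Therefore the posterior P(jar B | data) = (0.0039062) / (0.11368) = 0.034363.

0.034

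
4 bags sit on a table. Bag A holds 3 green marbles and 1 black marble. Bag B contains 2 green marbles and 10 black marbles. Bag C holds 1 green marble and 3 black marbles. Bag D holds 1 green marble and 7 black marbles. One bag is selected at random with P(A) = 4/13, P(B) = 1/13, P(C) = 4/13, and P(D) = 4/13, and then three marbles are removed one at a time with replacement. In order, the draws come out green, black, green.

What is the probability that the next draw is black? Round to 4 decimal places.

Under each hypothesis, the probability of the observed sequence is: P(data | bag A) = (3/4)(1/4)(3/4) = 0.14062; P(data | bag B) = (2/12)(10/12)(2/12) = 0.023148; P(data | bag C) = (1/4)(3/4)(1/4) = 0.046875; P(data | bag D) = (1/8)(7/8)(1/8) = 0.013672.
Multiplying each by its prior: 4/13 · 0.14062 = 0.043269, 1/13 · 0.023148 = 0.0017806, 4/13 · 0.046875 = 0.014423, 4/13 · 0.013672 = 0.0042067; with total 0.06368.
The posterior is then P(bag A | data) = 0.67948, P(bag B | data) = 0.027962, P(bag C | data) = 0.22649, P(bag D | data) = 0.066061.
So P(black next | data) = Σ P(black next | H) P(H | data) = (1/4)(0.67948) + (5/6)(0.027962) + (3/4)(0.22649) + (7/8)(0.066061) = 0.42085.

0.4208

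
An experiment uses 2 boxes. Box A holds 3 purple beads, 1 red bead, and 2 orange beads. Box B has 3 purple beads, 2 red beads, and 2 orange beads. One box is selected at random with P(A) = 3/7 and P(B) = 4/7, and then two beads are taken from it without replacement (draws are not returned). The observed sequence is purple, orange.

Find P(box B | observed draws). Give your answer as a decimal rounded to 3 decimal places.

Under each hypothesis, the probability of the observed sequence is: P(data | box A) = (3/6)(2/5) = 1/5; P(data | box B) = (3/7)(2/6) = 1/7.
Multiplying each by its prior: 3/7 · 1/5 = 3/35, 4/7 · 1/7 = 4/49; these sum to 41/245.
Therefore the posterior P(box B | data) = (4/49) / (41/245) = 20/41.

0.488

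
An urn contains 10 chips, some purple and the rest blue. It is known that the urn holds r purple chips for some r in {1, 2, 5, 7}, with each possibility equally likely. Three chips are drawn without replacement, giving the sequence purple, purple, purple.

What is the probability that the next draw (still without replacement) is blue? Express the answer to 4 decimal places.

0.4921

The likelihood of the observed sequence under each hypothesis: P(data | r = 1) = (1/10)(0/9) = 0; P(data | r = 2) = (2/10)(1/9)(0/8) = 0; P(data | r = 5) = (5/10)(4/9)(3/8) = 1/12; P(data | r = 7) = (7/10)(6/9)(5/8) = 7/24.
The prior-weighted likelihoods are 1/4 · 0 = 0, 1/4 · 0 = 0, 1/4 · 1/12 = 1/48, 1/4 · 7/24 = 7/96; with total 3/32.
Normalising, the posterior is P(r = 1 | data) = 0, P(r = 2 | data) = 0, P(r = 5 | data) = 2/9, P(r = 7 | data) = 7/9.
The predictive probability is P(blue next | data) = (5/7)(2/9) + (3/7)(7/9) = 31/63.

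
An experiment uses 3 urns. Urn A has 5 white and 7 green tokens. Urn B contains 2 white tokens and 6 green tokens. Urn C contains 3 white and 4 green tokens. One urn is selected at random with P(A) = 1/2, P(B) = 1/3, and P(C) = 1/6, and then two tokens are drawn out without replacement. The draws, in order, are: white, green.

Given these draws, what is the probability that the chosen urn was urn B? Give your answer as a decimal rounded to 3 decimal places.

For each hypothesis, P(data | H) works out to: P(data | urn A) = (5/12)(7/11) = 35/132; P(data | urn B) = (2/8)(6/7) = 3/14; P(data | urn C) = (3/7)(4/6) = 2/7.
Weighting by the prior gives 1/2 · 35/132 = 35/264, 1/3 · 3/14 = 1/14, 1/6 · 2/7 = 1/21; with total 155/616.
Therefore the posterior P(urn B | data) = (1/14) / (155/616) = 44/155.

0.284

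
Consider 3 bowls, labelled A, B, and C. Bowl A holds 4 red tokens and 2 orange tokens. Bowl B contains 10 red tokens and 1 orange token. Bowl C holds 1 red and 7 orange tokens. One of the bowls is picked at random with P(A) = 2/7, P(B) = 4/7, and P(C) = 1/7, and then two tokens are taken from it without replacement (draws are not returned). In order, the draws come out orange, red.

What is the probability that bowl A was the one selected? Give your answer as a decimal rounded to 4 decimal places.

0.5219

Under each hypothesis, the probability of the observed sequence is: P(data | bowl A) = (2/6)(4/5) = 0.26667; P(data | bowl B) = (1/11)(10/10) = 0.090909; P(data | bowl C) = (7/8)(1/7) = 0.125.
The prior-weighted likelihoods are 2/7 · 0.26667 = 0.07619, 4/7 · 0.090909 = 0.051948, 1/7 · 0.125 = 0.017857; with total 0.146.
So P(bowl A | data) = (0.07619) / (0.146) = 0.52187.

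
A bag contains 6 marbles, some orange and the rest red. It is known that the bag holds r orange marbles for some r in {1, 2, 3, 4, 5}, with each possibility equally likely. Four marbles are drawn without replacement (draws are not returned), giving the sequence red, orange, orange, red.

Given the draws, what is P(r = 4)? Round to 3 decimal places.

The likelihood of the observed sequence under each hypothesis: P(data | r = 1) = (5/6)(1/5)(0/4) = 0; P(data | r = 2) = (4/6)(2/5)(1/4)(3/3) = 1/15; P(data | r = 3) = (3/6)(3/5)(2/4)(2/3) = 1/10; P(data | r = 4) = (2/6)(4/5)(3/4)(1/3) = 1/15; P(data | r = 5) = (1/6)(5/5)(4/4)(0/3) = 0.
Weighting by the prior gives 1/5 · 0 = 0, 1/5 · 1/15 = 1/75, 1/5 · 1/10 = 1/50, 1/5 · 1/15 = 1/75, 1/5 · 0 = 0; these sum to 7/150.
By Bayes' rule, P(r = 4 | data) = (1/75) / (7/150) = 2/7.

0.286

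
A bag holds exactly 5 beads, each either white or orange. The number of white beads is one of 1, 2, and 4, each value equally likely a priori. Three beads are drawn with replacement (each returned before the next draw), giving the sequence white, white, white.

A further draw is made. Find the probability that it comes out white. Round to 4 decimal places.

For each hypothesis, P(data | H) works out to: P(data | r = 1) = (1/5)(1/5)(1/5) = 1/125; P(data | r = 2) = (2/5)(2/5)(2/5) = 8/125; P(data | r = 4) = (4/5)(4/5)(4/5) = 64/125.
Multiplying each by its prior: 1/3 · 1/125 = 1/375, 1/3 · 8/125 = 8/375, 1/3 · 64/125 = 64/375; summing to 73/375.
The posterior is then P(r = 1 | data) = 1/73, P(r = 2 | data) = 8/73, P(r = 4 | data) = 64/73.
Averaging over the posterior, P(white next | data) = (1/5)(1/73) + (2/5)(8/73) + (4/5)(64/73) = 273/365.

0.7479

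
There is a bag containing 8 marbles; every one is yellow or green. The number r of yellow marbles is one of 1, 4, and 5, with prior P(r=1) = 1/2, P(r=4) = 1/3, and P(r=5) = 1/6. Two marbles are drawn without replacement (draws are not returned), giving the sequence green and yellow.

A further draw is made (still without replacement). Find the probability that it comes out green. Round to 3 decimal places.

0.618

Under each hypothesis, the probability of the observed sequence is: P(data | r = 1) = (7/8)(1/7) = 1/8; P(data | r = 4) = (4/8)(4/7) = 2/7; P(data | r = 5) = (3/8)(5/7) = 15/56.
Weighting by the prior gives 1/2 · 1/8 = 1/16, 1/3 · 2/7 = 2/21, 1/6 · 15/56 = 5/112; with total 17/84.
The posterior is then P(r = 1 | data) = 21/68, P(r = 4 | data) = 8/17, P(r = 5 | data) = 15/68.
Averaging over the posterior, P(green next | data) = (1)(21/68) + (1/2)(8/17) + (1/3)(15/68) = 21/34.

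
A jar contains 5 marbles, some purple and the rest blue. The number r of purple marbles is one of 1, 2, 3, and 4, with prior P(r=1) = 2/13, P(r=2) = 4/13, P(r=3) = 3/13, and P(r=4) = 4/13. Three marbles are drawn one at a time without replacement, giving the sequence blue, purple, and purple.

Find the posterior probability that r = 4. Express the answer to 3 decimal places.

For each hypothesis, P(data | H) works out to: P(data | r = 1) = (4/5)(1/4)(0/3) = 0; P(data | r = 2) = (3/5)(2/4)(1/3) = 1/10; P(data | r = 3) = (2/5)(3/4)(2/3) = 1/5; P(data | r = 4) = (1/5)(4/4)(3/3) = 1/5.
Multiplying each by its prior: 2/13 · 0 = 0, 4/13 · 1/10 = 2/65, 3/13 · 1/5 = 3/65, 4/13 · 1/5 = 4/65; with total 9/65.
By Bayes' rule, P(r = 4 | data) = (4/65) / (9/65) = 4/9.

0.444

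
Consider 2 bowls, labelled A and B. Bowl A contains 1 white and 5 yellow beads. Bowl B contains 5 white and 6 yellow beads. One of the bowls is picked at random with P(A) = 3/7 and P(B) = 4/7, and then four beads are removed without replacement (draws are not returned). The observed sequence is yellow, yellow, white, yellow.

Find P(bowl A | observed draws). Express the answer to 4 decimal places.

Compute the likelihood of the observed sequence for each case: P(data | bowl A) = (5/6)(4/5)(1/4)(3/3) = 1/6; P(data | bowl B) = (6/11)(5/10)(5/9)(4/8) = 5/66.
Weighting by the prior gives 3/7 · 1/6 = 1/14, 4/7 · 5/66 = 10/231; with total 53/462.
By Bayes' rule, P(bowl A | data) = (1/14) / (53/462) = 33/53.

0.6226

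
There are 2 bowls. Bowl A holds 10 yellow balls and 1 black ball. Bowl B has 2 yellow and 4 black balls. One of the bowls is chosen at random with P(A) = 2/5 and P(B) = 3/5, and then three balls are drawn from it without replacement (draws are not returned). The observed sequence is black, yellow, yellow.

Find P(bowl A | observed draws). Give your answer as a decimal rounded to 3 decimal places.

0.476

For each hypothesis, P(data | H) works out to: P(data | bowl A) = (1/11)(10/10)(9/9) = 1/11; P(data | bowl B) = (4/6)(2/5)(1/4) = 1/15.
The prior-weighted likelihoods are 2/5 · 1/11 = 2/55, 3/5 · 1/15 = 1/25; with total 21/275.
By Bayes' rule, P(bowl A | data) = (2/55) / (21/275) = 10/21.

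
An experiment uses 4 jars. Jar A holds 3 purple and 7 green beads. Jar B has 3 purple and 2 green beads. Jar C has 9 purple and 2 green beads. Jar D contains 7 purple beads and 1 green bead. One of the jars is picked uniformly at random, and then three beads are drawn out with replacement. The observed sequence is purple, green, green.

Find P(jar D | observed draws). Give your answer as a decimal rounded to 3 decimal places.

Under each hypothesis, the probability of the observed sequence is: P(data | jar A) = (3/10)(7/10)(7/10) = 0.147; P(data | jar B) = (3/5)(2/5)(2/5) = 0.096; P(data | jar C) = (9/11)(2/11)(2/11) = 0.027047; P(data | jar D) = (7/8)(1/8)(1/8) = 0.013672.
Multiplying each by its prior: 1/4 · 0.147 = 0.03675, 1/4 · 0.096 = 0.024, 1/4 · 0.027047 = 0.0067618, 1/4 · 0.013672 = 0.003418; these sum to 0.07093.
By Bayes' rule, P(jar D | data) = (0.003418) / (0.07093) = 0.048188.

0.048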